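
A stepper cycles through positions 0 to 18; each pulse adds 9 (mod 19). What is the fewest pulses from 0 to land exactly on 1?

17

19 = 2·9 + 1
9 = 9·1 + 0
Back-substituting gives 9·17 ≡ 1 (mod 19).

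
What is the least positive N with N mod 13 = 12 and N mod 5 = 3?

38

Since 5·8 ≡ 1 (mod 13), take x = 3 + 5·((12−3)·8 mod 13) = 3 + 5·7 = 38.
Check: 38 mod 13 = 12, 38 mod 5 = 3.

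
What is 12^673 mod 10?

2

The units digit of 12^n cycles with period 4: 2, 4, 8, 6, …
673 mod 4 = 1, so the last digit matches 2^1 = 2.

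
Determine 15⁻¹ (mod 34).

34 = 2·15 + 4
15 = 3·4 + 3
4 = 1·3 + 1
3 = 3·1 + 0
Back-substituting gives 15·25 ≡ 1 (mod 34).

25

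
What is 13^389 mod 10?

Last digits of 3^n: 3, 9, 7, 1 (period 4).
389 leaves remainder 1 on division by 4, so 13^389 ends in 3.

3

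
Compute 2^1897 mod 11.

Square-and-reduce mod 11: 2^1≡2, 2^2≡4, 2^4≡5, 2^8≡3, 2^16≡9, 2^32≡4, 2^64≡5, 2^128≡3, 2^256≡9, 2^512≡4, 2^1024≡5.
1897 = 1 + 8 + 32 + 64 + 256 + 512 + 1024, so 2^1897 ≡ 2·3·4·5·9·4·5 ≡ 7 (mod 11).

7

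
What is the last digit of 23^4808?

1

The units digit of 23^n cycles with period 4: 3, 9, 7, 1, …
4808 mod 4 = 0, so the last digit matches 3^4 = 1.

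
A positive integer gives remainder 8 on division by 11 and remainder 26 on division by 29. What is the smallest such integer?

316

x ≡ 8 (mod 11) gives x ∈ {8, 19, 30, 41, 52, 63, 74, 85, …}.
The first of these with x mod 29 = 26 is 316.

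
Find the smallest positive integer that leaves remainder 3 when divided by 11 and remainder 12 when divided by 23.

58

Since 23·1 ≡ 1 (mod 11), take x = 12 + 23·((3−12)·1 mod 11) = 12 + 23·2 = 58.
Check: 58 mod 11 = 3, 58 mod 23 = 12.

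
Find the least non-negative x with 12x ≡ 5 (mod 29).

27

12⁻¹ ≡ 17 (mod 29) because 12·17 = 204 = 7·29 + 1.
Multiplying both sides by 17: x ≡ 17·5 = 85 ≡ 27 (mod 29).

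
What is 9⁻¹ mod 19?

19 = 2·9 + 1
9 = 9·1 + 0
Back-substituting gives 9·17 ≡ 1 (mod 19).

17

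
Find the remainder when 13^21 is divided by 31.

15

Square-and-reduce mod 31: 13^1≡13, 13^2≡14, 13^4≡10, 13^8≡7, 13^16≡18.
21 = 1 + 4 + 16, so 13^21 ≡ 13·10·18 ≡ 15 (mod 31).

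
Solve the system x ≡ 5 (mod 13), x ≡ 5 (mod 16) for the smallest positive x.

x ≡ 5 (mod 13) gives x ∈ {5}.
The first of these with x mod 16 = 5 is 5.

5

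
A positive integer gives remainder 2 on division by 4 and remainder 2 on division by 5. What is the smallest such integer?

2

x ≡ 2 (mod 4) gives x ∈ {2}.
The first of these with x mod 5 = 2 is 2.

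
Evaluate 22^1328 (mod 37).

33

By repeated squaring mod 37: 22^1≡22, 22^2≡3, 22^4≡9, 22^8≡7, 22^16≡12, 22^32≡33, 22^64≡16, 22^128≡34, 22^256≡9, 22^512≡7, 22^1024≡12.
Since 1328 = 16 + 32 + 256 + 1024 in binary, 22^1328 ≡ 12·33·9·12 ≡ 33 (mod 37).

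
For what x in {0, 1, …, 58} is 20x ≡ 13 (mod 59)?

20⁻¹ ≡ 3 (mod 59) because 20·3 = 60 = 1·59 + 1.
So x ≡ 3·13 = 39 ≡ 39 (mod 59).
Check: 20·39 = 780 = 13·59 + 13.

39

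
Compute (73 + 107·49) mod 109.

107·49 = 5243.
5243 − 48·109 = 11, so 5243 ≡ 11 (mod 109).
(73 + 11) mod 109 = 84.

84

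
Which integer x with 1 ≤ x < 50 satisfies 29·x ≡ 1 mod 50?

29·19 = 551 = 11·50 + 1, so 29⁻¹ ≡ 19 (mod 50).

19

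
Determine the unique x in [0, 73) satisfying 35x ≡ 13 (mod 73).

40

35⁻¹ ≡ 48 (mod 73) because 35·48 = 1680 = 23·73 + 1.
Multiplying both sides by 48: x ≡ 48·13 = 624 ≡ 40 (mod 73).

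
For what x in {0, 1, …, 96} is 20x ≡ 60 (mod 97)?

The inverse of 20 mod 97 is 34 (since 20·34 = 680 ≡ 1).
So x ≡ 34·60 = 2040 ≡ 3 (mod 97).

3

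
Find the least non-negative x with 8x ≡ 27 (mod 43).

41

8⁻¹ ≡ 27 (mod 43) because 8·27 = 216 = 5·43 + 1.
Multiplying both sides by 27: x ≡ 27·27 = 729 ≡ 41 (mod 43).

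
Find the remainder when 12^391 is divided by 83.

63

By repeated squaring mod 83: 12^1≡12, 12^2≡61, 12^4≡69, 12^8≡30, 12^16≡70, 12^32≡3, 12^64≡9, 12^128≡81, 12^256≡4.
391 = 1 + 2 + 4 + 128 + 256, so 12^391 ≡ 12·61·69·81·4 ≡ 63 (mod 83).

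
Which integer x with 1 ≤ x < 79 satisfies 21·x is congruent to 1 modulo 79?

79 = 3·21 + 16
21 = 1·16 + 5
16 = 3·5 + 1
5 = 5·1 + 0
Back-substituting gives 21·64 ≡ 1 (mod 79).

64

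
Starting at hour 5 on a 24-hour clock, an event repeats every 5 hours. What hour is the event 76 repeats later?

76·5 = 380.
380 − 15·24 = 20, so 380 ≡ 20 (mod 24).
(5 + 20) mod 24 = 1.

1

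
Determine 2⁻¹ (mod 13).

13 = 6·2 + 1
2 = 2·1 + 0
Back-substituting gives 2·7 ≡ 1 (mod 13).

7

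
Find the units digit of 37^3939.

The units digit of 37^n cycles with period 4: 7, 9, 3, 1, …
3939 mod 4 = 3, so the last digit matches 7^3 = 3.

3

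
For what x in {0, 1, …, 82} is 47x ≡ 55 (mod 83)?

47⁻¹ ≡ 53 (mod 83) because 47·53 = 2491 = 30·83 + 1.
So x ≡ 53·55 = 2915 ≡ 10 (mod 83).

10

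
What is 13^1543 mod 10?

Last digits of 3^n: 3, 9, 7, 1 (period 4).
1543 leaves remainder 3 on division by 4, so 13^1543 ends in 7.

7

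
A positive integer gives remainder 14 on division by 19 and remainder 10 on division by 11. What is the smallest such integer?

109

Since 11·7 ≡ 1 (mod 19), take x = 10 + 11·((14−10)·7 mod 19) = 10 + 11·9 = 109.
Check: 109 mod 19 = 14, 109 mod 11 = 10.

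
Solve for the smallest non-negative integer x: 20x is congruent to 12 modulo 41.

17

20⁻¹ ≡ 39 (mod 41) because 20·39 = 780 = 19·41 + 1.
So x ≡ 39·12 = 468 ≡ 17 (mod 41).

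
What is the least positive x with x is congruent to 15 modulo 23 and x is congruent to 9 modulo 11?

x ≡ 9 (mod 11) gives x ∈ {9, 20, 31, 42, 53, 64, 75, 86, …}.
The first of these with x mod 23 = 15 is 130.

130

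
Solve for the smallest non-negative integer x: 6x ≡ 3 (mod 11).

6

The inverse of 6 mod 11 is 2 (since 6·2 = 12 ≡ 1).
Multiplying both sides by 2: x ≡ 2·3 = 6 ≡ 6 (mod 11).
Check: 6·6 = 36 = 3·11 + 3.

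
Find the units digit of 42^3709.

The units digit of 42^n cycles with period 4: 2, 4, 8, 6, …
3709 leaves remainder 1 on division by 4, so 42^3709 ends in 2.

2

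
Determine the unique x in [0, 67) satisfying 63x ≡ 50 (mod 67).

The inverse of 63 mod 67 is 50 (since 63·50 = 3150 ≡ 1).
So x ≡ 50·50 = 2500 ≡ 21 (mod 67).

21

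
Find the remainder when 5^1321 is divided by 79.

Successive squares of 5 mod 79: 5^1≡5, 5^2≡25, 5^4≡72, 5^8≡49, 5^16≡31, 5^32≡13, 5^64≡11, 5^128≡42, 5^256≡26, 5^512≡44, 5^1024≡40.
Since 1321 = 1 + 8 + 32 + 256 + 1024 in binary, 5^1321 ≡ 5·49·13·26·40 ≡ 9 (mod 79).

9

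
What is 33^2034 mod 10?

The units digit of 33^n cycles with period 4: 3, 9, 7, 1, …
2034 leaves remainder 2 on division by 4, so 33^2034 ends in 9.

9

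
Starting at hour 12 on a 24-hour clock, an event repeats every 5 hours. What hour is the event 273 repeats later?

9

273·5 = 1365.
1365 mod 24 = 21 (since 56·24 = 1344).
(12 + 21) mod 24 = 9.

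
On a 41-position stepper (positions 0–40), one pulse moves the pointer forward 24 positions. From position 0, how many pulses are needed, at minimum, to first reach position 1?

12

41 = 1·24 + 17
24 = 1·17 + 7
17 = 2·7 + 3
7 = 2·3 + 1
3 = 3·1 + 0
Back-substituting gives 24·12 ≡ 1 (mod 41).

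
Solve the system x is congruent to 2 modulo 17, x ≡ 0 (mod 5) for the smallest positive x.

Since 5·7 ≡ 1 (mod 17), take x = 0 + 5·((2−0)·7 mod 17) = 0 + 5·14 = 70.
Check: 70 mod 17 = 2, 70 mod 5 = 0.

70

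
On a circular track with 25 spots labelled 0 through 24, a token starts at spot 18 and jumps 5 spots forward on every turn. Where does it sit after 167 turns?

167·5 = 835.
835 = 33·25 + 10, so 835 mod 25 = 10.
(18 + 10) mod 25 = 3.

3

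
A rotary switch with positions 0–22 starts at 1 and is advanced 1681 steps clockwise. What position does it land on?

1681 = 73·23 + 2, so 1681 mod 23 = 2.
(1 + 2) mod 23 = 3.

3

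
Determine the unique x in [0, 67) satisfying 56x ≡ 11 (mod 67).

The inverse of 56 mod 67 is 6 (since 56·6 = 336 ≡ 1).
Multiplying both sides by 6: x ≡ 6·11 = 66 ≡ 66 (mod 67).
Check: 56·66 = 3696 = 55·67 + 11.

66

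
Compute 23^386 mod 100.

89

Successive squares of 23 mod 100: 23^1≡23, 23^2≡29, 23^4≡41, 23^8≡81, 23^16≡61, 23^32≡21, 23^64≡41, 23^128≡81, 23^256≡61.
Since 386 = 2 + 128 + 256 in binary, 23^386 ≡ 29·81·61 ≡ 89 (mod 100).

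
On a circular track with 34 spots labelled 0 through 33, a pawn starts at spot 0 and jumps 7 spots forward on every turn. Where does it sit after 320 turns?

30

320·7 = 2240.
2240 − 65·34 = 30, so 2240 ≡ 30 (mod 34).
(0 + 30) mod 34 = 30.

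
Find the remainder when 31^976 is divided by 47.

Successive squares of 31 mod 47: 31^1≡31, 31^2≡21, 31^4≡18, 31^8≡42, 31^16≡25, 31^32≡14, 31^64≡8, 31^128≡17, 31^256≡7, 31^512≡2.
Since 976 = 16 + 64 + 128 + 256 + 512 in binary, 31^976 ≡ 25·8·17·7·2 ≡ 36 (mod 47).

36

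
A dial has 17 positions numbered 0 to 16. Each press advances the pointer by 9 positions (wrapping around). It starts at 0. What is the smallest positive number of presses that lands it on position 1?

9⁻¹ ≡ 2 (mod 17) because 9·2 = 18 = 1·17 + 1.
Multiplying both sides by 2: x ≡ 2·1 = 2 ≡ 2 (mod 17).

2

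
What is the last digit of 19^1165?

9

The units digit of 19^n cycles with period 2: 9, 1, …
1165 leaves remainder 1 on division by 2, so 19^1165 ends in 9.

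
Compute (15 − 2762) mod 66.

25

2762 = 41·66 + 56, so 2762 mod 66 = 56.
(15 − 56) mod 66 = 25.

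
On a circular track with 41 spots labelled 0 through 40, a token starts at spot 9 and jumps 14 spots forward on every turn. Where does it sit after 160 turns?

160·14 = 2240.
2240 − 54·41 = 26, so 2240 ≡ 26 (mod 41).
(9 + 26) mod 41 = 35.

35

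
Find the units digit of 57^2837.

7

Last digits of 7^n: 7, 9, 3, 1 (period 4).
2837 mod 4 = 1, so the last digit matches 7^1 = 7.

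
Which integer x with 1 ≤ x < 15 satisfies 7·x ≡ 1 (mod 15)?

13

15 = 2·7 + 1
7 = 7·1 + 0
Back-substituting gives 7·13 ≡ 1 (mod 15).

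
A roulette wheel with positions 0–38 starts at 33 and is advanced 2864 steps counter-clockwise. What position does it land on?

16

2864 = 73·39 + 17, so 2864 mod 39 = 17.
(33 − 17) mod 39 = 16.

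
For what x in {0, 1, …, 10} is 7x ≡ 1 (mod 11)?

The inverse of 7 mod 11 is 8 (since 7·8 = 56 ≡ 1).
So x ≡ 8·1 = 8 ≡ 8 (mod 11).

8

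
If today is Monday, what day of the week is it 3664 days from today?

3664 − 523·7 = 3, so 3664 ≡ 3 (mod 7).
Monday + 3 days → Thursday.

Thursday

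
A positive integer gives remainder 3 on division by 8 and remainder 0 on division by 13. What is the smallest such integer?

91

x ≡ 3 (mod 8) gives x ∈ {3, 11, 19, 27, 35, 43, 51, 59, …}.
The first of these with x mod 13 = 0 is 91.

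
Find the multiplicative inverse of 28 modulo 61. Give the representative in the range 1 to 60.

28·24 = 672 = 11·61 + 1, so 28⁻¹ ≡ 24 (mod 61).

24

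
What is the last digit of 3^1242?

9

Powers of 3 mod 10 repeat with period 4: 3, 9, 7, 1.
1242 leaves remainder 2 on division by 4, so 3^1242 ends in 9.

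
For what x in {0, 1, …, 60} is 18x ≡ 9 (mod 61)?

31

The inverse of 18 mod 61 is 17 (since 18·17 = 306 ≡ 1).
So x ≡ 17·9 = 153 ≡ 31 (mod 61).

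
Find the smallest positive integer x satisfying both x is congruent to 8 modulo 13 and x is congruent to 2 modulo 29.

Since 29·9 ≡ 1 (mod 13), take x = 2 + 29·((8−2)·9 mod 13) = 2 + 29·2 = 60.
Check: 60 mod 13 = 8, 60 mod 29 = 2.

60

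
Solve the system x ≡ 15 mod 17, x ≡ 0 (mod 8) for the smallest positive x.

x ≡ 0 (mod 8) gives x ∈ {0, 8, 16, 24, 32}.
The first of these with x mod 17 = 15 is 32.

32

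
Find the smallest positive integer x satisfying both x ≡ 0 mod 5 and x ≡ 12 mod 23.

x ≡ 0 (mod 5) gives x ∈ {0, 5, 10, 15, 20, 25, 30, 35}.
The first of these with x mod 23 = 12 is 35.

35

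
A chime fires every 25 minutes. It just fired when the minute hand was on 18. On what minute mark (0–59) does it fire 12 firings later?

18

12·25 = 300.
300 mod 60 = 0 (since 5·60 = 300).
(18 + 0) mod 60 = 18.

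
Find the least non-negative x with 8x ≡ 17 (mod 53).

22

The inverse of 8 mod 53 is 20 (since 8·20 = 160 ≡ 1).
Multiplying both sides by 20: x ≡ 20·17 = 340 ≡ 22 (mod 53).
Check: 8·22 = 176 = 3·53 + 17.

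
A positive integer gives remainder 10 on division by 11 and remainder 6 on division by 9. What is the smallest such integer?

Since 9·5 ≡ 1 (mod 11), take x = 6 + 9·((10−6)·5 mod 11) = 6 + 9·9 = 87.
Check: 87 mod 11 = 10, 87 mod 9 = 6.

87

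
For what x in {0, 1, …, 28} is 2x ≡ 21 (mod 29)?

The inverse of 2 mod 29 is 15 (since 2·15 = 30 ≡ 1).
So x ≡ 15·21 = 315 ≡ 25 (mod 29).

25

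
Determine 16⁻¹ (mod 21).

4

16·4 = 64 = 3·21 + 1, so 16⁻¹ ≡ 4 (mod 21).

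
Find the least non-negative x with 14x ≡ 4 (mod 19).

The inverse of 14 mod 19 is 15 (since 14·15 = 210 ≡ 1).
Multiplying both sides by 15: x ≡ 15·4 = 60 ≡ 3 (mod 19).
Check: 14·3 = 42 = 2·19 + 4.

3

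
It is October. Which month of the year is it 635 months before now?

November

Dividing 635 by 12 gives quotient 52 and remainder 11.
October − 11 months → November.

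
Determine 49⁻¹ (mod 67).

26

67 = 1·49 + 18
49 = 2·18 + 13
18 = 1·13 + 5
13 = 2·5 + 3
5 = 1·3 + 2
3 = 1·2 + 1
2 = 2·1 + 0
Back-substituting gives 49·26 ≡ 1 (mod 67).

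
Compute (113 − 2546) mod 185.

2546 − 13·185 = 141, so 2546 ≡ 141 (mod 185).
(113 − 141) mod 185 = 157.

157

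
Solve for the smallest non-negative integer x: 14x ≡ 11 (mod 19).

13

14⁻¹ ≡ 15 (mod 19) because 14·15 = 210 = 11·19 + 1.
Multiplying both sides by 15: x ≡ 15·11 = 165 ≡ 13 (mod 19).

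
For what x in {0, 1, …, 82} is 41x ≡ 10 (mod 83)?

The inverse of 41 mod 83 is 81 (since 41·81 = 3321 ≡ 1).
So x ≡ 81·10 = 810 ≡ 63 (mod 83).

63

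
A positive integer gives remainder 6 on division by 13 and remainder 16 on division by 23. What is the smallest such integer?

Since 23·4 ≡ 1 (mod 13), take x = 16 + 23·((6−16)·4 mod 13) = 16 + 23·12 = 292.
Check: 292 mod 13 = 6, 292 mod 23 = 16.

292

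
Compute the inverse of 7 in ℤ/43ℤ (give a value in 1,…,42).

37

7·37 = 259 = 6·43 + 1, so 7⁻¹ ≡ 37 (mod 43).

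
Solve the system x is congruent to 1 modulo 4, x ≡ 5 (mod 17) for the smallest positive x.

x ≡ 1 (mod 4) gives x ∈ {1, 5}.
The first of these with x mod 17 = 5 is 5.

5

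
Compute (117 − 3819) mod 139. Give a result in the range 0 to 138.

3819 mod 139 = 66 (since 27·139 = 3753).
(117 − 66) mod 139 = 51.

51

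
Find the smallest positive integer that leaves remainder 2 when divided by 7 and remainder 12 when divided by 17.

114

Since 17·5 ≡ 1 (mod 7), take x = 12 + 17·((2−12)·5 mod 7) = 12 + 17·6 = 114.
Check: 114 mod 7 = 2, 114 mod 17 = 12.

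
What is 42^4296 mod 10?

Last digits of 2^n: 2, 4, 8, 6 (period 4).
4296 mod 4 = 0, so the last digit matches 2^4 = 6.

6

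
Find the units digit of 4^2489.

Powers of 4 mod 10 repeat with period 2: 4, 6.
2489 leaves remainder 1 on division by 2, so 4^2489 ends in 4.

4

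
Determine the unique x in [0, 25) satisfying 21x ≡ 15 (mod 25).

15

The inverse of 21 mod 25 is 6 (since 21·6 = 126 ≡ 1).
So x ≡ 6·15 = 90 ≡ 15 (mod 25).
Check: 21·15 = 315 = 12·25 + 15.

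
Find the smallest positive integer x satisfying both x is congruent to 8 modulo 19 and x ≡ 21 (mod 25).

x ≡ 8 (mod 19) gives x ∈ {8, 27, 46}.
The first of these with x mod 25 = 21 is 46.

46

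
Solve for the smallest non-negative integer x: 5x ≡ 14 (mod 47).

31

5⁻¹ ≡ 19 (mod 47) because 5·19 = 95 = 2·47 + 1.
Multiplying both sides by 19: x ≡ 19·14 = 266 ≡ 31 (mod 47).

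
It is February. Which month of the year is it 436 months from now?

436 − 36·12 = 4, so 436 ≡ 4 (mod 12).
February + 4 months → June.

June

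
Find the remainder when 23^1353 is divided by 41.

By repeated squaring mod 41: 23^1≡23, 23^2≡37, 23^4≡16, 23^8≡10, 23^16≡18, 23^32≡37, 23^64≡16, 23^128≡10, 23^256≡18, 23^512≡37, 23^1024≡16.
Since 1353 = 1 + 8 + 64 + 256 + 1024 in binary, 23^1353 ≡ 23·10·16·18·16 ≡ 31 (mod 41).

31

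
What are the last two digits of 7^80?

01

Successive squares of 7 mod 100: 7^1≡7, 7^2≡49, 7^4≡1, 7^8≡1, 7^16≡1, 7^32≡1, 7^64≡1.
Since 80 = 16 + 64 in binary, 7^80 ≡ 1·1 ≡ 1 (mod 100).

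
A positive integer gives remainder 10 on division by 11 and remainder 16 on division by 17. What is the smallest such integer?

186

Since 17·2 ≡ 1 (mod 11), take x = 16 + 17·((10−16)·2 mod 11) = 16 + 17·10 = 186.
Check: 186 mod 11 = 10, 186 mod 17 = 16.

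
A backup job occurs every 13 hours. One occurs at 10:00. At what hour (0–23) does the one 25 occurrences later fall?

23

25·13 = 325.
325 = 13·24 + 13, so 325 mod 24 = 13.
(10 + 13) mod 24 = 23.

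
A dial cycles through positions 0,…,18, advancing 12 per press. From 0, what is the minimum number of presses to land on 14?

The inverse of 12 mod 19 is 8 (since 12·8 = 96 ≡ 1).
Multiplying both sides by 8: x ≡ 8·14 = 112 ≡ 17 (mod 19).
Check: 12·17 = 204 = 10·19 + 14.

17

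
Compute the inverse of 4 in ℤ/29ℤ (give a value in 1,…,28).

29 = 7·4 + 1
4 = 4·1 + 0
Back-substituting gives 4·22 ≡ 1 (mod 29).

22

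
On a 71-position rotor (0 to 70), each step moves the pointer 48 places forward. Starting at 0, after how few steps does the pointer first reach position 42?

48⁻¹ ≡ 37 (mod 71) because 48·37 = 1776 = 25·71 + 1.
So x ≡ 37·42 = 1554 ≡ 63 (mod 71).
Check: 48·63 = 3024 = 42·71 + 42.

63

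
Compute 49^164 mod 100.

Square-and-reduce mod 100: 49^1≡49, 49^2≡1, 49^4≡1, 49^8≡1, 49^16≡1, 49^32≡1, 49^64≡1, 49^128≡1.
164 = 4 + 32 + 128, so 49^164 ≡ 1·1·1 ≡ 1 (mod 100).

1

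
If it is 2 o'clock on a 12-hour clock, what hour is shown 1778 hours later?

4

1778 = 148·12 + 2, so 1778 mod 12 = 2.
2 + 2 → 4 on a 12-hour dial.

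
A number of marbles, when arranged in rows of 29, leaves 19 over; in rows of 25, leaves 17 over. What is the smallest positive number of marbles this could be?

Since 25·7 ≡ 1 (mod 29), take x = 17 + 25·((19−17)·7 mod 29) = 17 + 25·14 = 367.
Check: 367 mod 29 = 19, 367 mod 25 = 17.

367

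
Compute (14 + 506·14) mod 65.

13

506·14 = 7084.
Dividing 7084 by 65 gives quotient 108 and remainder 64.
(14 + 64) mod 65 = 13.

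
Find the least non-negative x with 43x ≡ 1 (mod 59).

11

43⁻¹ ≡ 11 (mod 59) because 43·11 = 473 = 8·59 + 1.
Multiplying both sides by 11: x ≡ 11·1 = 11 ≡ 11 (mod 59).
Check: 43·11 = 473 = 8·59 + 1.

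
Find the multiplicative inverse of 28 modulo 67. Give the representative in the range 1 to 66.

12

67 = 2·28 + 11
28 = 2·11 + 6
11 = 1·6 + 5
6 = 1·5 + 1
5 = 5·1 + 0
Back-substituting gives 28·12 ≡ 1 (mod 67).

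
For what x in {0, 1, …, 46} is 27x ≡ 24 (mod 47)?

27⁻¹ ≡ 7 (mod 47) because 27·7 = 189 = 4·47 + 1.
Multiplying both sides by 7: x ≡ 7·24 = 168 ≡ 27 (mod 47).

27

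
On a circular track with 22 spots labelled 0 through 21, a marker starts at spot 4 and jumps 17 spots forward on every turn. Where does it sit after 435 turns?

7

435·17 = 7395.
7395 mod 22 = 3 (since 336·22 = 7392).
(4 + 3) mod 22 = 7.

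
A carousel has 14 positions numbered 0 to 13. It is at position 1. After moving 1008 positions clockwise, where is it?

1

1008 mod 14 = 0 (since 72·14 = 1008).
(1 + 0) mod 14 = 1.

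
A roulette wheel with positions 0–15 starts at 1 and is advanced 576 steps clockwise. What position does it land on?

576 − 36·16 = 0, so 576 ≡ 0 (mod 16).
(1 + 0) mod 16 = 1.

1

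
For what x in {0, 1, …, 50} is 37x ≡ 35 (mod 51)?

The inverse of 37 mod 51 is 40 (since 37·40 = 1480 ≡ 1).
So x ≡ 40·35 = 1400 ≡ 23 (mod 51).
Check: 37·23 = 851 = 16·51 + 35.

23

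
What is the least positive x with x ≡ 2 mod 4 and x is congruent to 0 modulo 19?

38

Since 19·3 ≡ 1 (mod 4), take x = 0 + 19·((2−0)·3 mod 4) = 0 + 19·2 = 38.
Check: 38 mod 4 = 2, 38 mod 19 = 0.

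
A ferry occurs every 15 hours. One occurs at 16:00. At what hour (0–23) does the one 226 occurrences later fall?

22

226·15 = 3390.
Dividing 3390 by 24 gives quotient 141 and remainder 6.
(16 + 6) mod 24 = 22.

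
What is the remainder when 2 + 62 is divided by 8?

62 = 7·8 + 6, so 62 mod 8 = 6.
(2 + 6) mod 8 = 0.

0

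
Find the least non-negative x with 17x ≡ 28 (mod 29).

17

17⁻¹ ≡ 12 (mod 29) because 17·12 = 204 = 7·29 + 1.
Multiplying both sides by 12: x ≡ 12·28 = 336 ≡ 17 (mod 29).
Check: 17·17 = 289 = 9·29 + 28.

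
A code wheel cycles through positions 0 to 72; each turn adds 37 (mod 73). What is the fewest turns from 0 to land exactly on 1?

2

37·2 = 74 = 1·73 + 1, so 37⁻¹ ≡ 2 (mod 73).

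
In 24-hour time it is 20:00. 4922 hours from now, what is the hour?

22

4922 = 205·24 + 2, so 4922 mod 24 = 2.
(20 + 2) mod 24 = 22.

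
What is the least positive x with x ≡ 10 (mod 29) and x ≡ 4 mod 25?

x ≡ 4 (mod 25) gives x ∈ {4, 29, 54, 79, 104, 129, 154, 179, …}.
The first of these with x mod 29 = 10 is 329.

329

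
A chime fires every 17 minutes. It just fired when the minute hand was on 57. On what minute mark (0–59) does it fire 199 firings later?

20

199·17 = 3383.
Dividing 3383 by 60 gives quotient 56 and remainder 23.
(57 + 23) mod 60 = 20.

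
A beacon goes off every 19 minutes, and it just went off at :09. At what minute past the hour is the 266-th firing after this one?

266·19 = 5054.
5054 mod 60 = 14 (since 84·60 = 5040).
(9 + 14) mod 60 = 23.

23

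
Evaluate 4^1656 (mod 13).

By repeated squaring mod 13: 4^1≡4, 4^2≡3, 4^4≡9, 4^8≡3, 4^16≡9, 4^32≡3, 4^64≡9, 4^128≡3, 4^256≡9, 4^512≡3, 4^1024≡9.
1656 = 8 + 16 + 32 + 64 + 512 + 1024, so 4^1656 ≡ 3·9·3·9·3·9 ≡ 1 (mod 13).

1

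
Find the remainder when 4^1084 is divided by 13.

Successive squares of 4 mod 13: 4^1≡4, 4^2≡3, 4^4≡9, 4^8≡3, 4^16≡9, 4^32≡3, 4^64≡9, 4^128≡3, 4^256≡9, 4^512≡3, 4^1024≡9.
Since 1084 = 4 + 8 + 16 + 32 + 1024 in binary, 4^1084 ≡ 9·3·9·3·9 ≡ 9 (mod 13).

9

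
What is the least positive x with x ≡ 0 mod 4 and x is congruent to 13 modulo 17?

x ≡ 0 (mod 4) gives x ∈ {0, 4, 8, 12, 16, 20, 24, 28, …}.
The first of these with x mod 17 = 13 is 64.

64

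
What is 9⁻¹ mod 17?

2

17 = 1·9 + 8
9 = 1·8 + 1
8 = 8·1 + 0
Back-substituting gives 9·2 ≡ 1 (mod 17).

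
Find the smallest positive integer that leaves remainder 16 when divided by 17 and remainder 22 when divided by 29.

254

x ≡ 16 (mod 17) gives x ∈ {16, 33, 50, 67, 84, 101, 118, 135, …}.
The first of these with x mod 29 = 22 is 254.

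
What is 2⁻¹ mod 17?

9

17 = 8·2 + 1
2 = 2·1 + 0
Back-substituting gives 2·9 ≡ 1 (mod 17).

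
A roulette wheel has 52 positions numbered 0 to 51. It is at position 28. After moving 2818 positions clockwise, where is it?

2818 − 54·52 = 10, so 2818 ≡ 10 (mod 52).
(28 + 10) mod 52 = 38.

38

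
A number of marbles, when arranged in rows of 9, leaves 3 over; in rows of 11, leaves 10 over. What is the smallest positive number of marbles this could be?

21

x ≡ 3 (mod 9) gives x ∈ {3, 12, 21}.
The first of these with x mod 11 = 10 is 21.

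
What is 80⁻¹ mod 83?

55

83 = 1·80 + 3
80 = 26·3 + 2
3 = 1·2 + 1
2 = 2·1 + 0
Back-substituting gives 80·55 ≡ 1 (mod 83).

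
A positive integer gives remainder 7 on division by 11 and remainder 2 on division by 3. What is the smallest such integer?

x ≡ 2 (mod 3) gives x ∈ {2, 5, 8, 11, 14, 17, 20, 23, …}.
The first of these with x mod 11 = 7 is 29.

29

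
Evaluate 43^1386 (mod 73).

Square-and-reduce mod 73: 43^1≡43, 43^2≡24, 43^4≡65, 43^8≡64, 43^16≡8, 43^32≡64, 43^64≡8, 43^128≡64, 43^256≡8, 43^512≡64, 43^1024≡8.
1386 = 2 + 8 + 32 + 64 + 256 + 1024, so 43^1386 ≡ 24·64·64·8·8·8 ≡ 46 (mod 73).

46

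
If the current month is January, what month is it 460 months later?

460 = 38·12 + 4, so 460 mod 12 = 4.
January + 4 months → May.

May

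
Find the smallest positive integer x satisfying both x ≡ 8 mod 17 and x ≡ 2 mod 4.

x ≡ 2 (mod 4) gives x ∈ {2, 6, 10, 14, 18, 22, 26, 30, …}.
The first of these with x mod 17 = 8 is 42.

42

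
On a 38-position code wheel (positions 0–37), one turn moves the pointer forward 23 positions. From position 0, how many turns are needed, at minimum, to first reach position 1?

38 = 1·23 + 15
23 = 1·15 + 8
15 = 1·8 + 7
8 = 1·7 + 1
7 = 7·1 + 0
Back-substituting gives 23·5 ≡ 1 (mod 38).

5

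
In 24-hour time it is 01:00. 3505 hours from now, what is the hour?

2

Dividing 3505 by 24 gives quotient 146 and remainder 1.
(1 + 1) mod 24 = 2.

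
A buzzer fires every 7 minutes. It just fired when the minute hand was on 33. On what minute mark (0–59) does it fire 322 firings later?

322·7 = 2254.
2254 = 37·60 + 34, so 2254 mod 60 = 34.
(33 + 34) mod 60 = 7.

7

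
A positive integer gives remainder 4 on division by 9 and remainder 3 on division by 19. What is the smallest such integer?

x ≡ 4 (mod 9) gives x ∈ {4, 13, 22}.
The first of these with x mod 19 = 3 is 22.

22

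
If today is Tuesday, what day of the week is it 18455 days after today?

Friday

18455 − 2636·7 = 3, so 18455 ≡ 3 (mod 7).
Tuesday + 3 days → Friday.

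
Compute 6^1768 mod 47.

42

By repeated squaring mod 47: 6^1≡6, 6^2≡36, 6^4≡27, 6^8≡24, 6^16≡12, 6^32≡3, 6^64≡9, 6^128≡34, 6^256≡28, 6^512≡32, 6^1024≡37.
Since 1768 = 8 + 32 + 64 + 128 + 512 + 1024 in binary, 6^1768 ≡ 24·3·9·34·32·37 ≡ 42 (mod 47).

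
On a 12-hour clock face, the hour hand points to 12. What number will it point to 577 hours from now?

Dividing 577 by 12 gives quotient 48 and remainder 1.
12 + 1 → 1 on a 12-hour dial.

1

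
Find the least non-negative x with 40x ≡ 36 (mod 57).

18

40⁻¹ ≡ 10 (mod 57) because 40·10 = 400 = 7·57 + 1.
Multiplying both sides by 10: x ≡ 10·36 = 360 ≡ 18 (mod 57).
Check: 40·18 = 720 = 12·57 + 36.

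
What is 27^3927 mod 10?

3

Powers of 7 mod 10 repeat with period 4: 7, 9, 3, 1.
3927 leaves remainder 3 on division by 4, so 27^3927 ends in 3.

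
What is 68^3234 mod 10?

The units digit of 68^n cycles with period 4: 8, 4, 2, 6, …
3234 leaves remainder 2 on division by 4, so 68^3234 ends in 4.

4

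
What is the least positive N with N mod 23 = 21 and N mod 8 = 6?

Since 8·3 ≡ 1 (mod 23), take x = 6 + 8·((21−6)·3 mod 23) = 6 + 8·22 = 182.
Check: 182 mod 23 = 21, 182 mod 8 = 6.

182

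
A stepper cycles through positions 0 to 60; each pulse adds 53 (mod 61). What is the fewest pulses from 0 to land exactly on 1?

61 = 1·53 + 8
53 = 6·8 + 5
8 = 1·5 + 3
5 = 1·3 + 2
3 = 1·2 + 1
2 = 2·1 + 0
Back-substituting gives 53·38 ≡ 1 (mod 61).

38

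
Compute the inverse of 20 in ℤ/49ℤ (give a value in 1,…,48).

20·27 = 540 = 11·49 + 1, so 20⁻¹ ≡ 27 (mod 49).

27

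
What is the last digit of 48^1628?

6

The units digit of 48^n cycles with period 4: 8, 4, 2, 6, …
1628 leaves remainder 0 on division by 4, so 48^1628 ends in 6.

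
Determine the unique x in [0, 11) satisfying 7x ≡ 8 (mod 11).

9

7⁻¹ ≡ 8 (mod 11) because 7·8 = 56 = 5·11 + 1.
So x ≡ 8·8 = 64 ≡ 9 (mod 11).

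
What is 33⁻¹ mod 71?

28

71 = 2·33 + 5
33 = 6·5 + 3
5 = 1·3 + 2
3 = 1·2 + 1
2 = 2·1 + 0
Back-substituting gives 33·28 ≡ 1 (mod 71).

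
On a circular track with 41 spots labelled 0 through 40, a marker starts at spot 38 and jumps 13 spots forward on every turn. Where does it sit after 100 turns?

100·13 = 1300.
1300 − 31·41 = 29, so 1300 ≡ 29 (mod 41).
(38 + 29) mod 41 = 26.

26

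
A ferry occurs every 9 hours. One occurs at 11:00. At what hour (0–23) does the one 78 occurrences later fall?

17

78·9 = 702.
Dividing 702 by 24 gives quotient 29 and remainder 6.
(11 + 6) mod 24 = 17.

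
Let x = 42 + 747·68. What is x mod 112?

102

747·68 = 50796.
Dividing 50796 by 112 gives quotient 453 and remainder 60.
(42 + 60) mod 112 = 102.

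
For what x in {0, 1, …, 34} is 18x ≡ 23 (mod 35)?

11

The inverse of 18 mod 35 is 2 (since 18·2 = 36 ≡ 1).
So x ≡ 2·23 = 46 ≡ 11 (mod 35).
Check: 18·11 = 198 = 5·35 + 23.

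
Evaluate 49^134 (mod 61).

56

Successive squares of 49 mod 61: 49^1≡49, 49^2≡22, 49^4≡57, 49^8≡16, 49^16≡12, 49^32≡22, 49^64≡57, 49^128≡16.
134 = 2 + 4 + 128, so 49^134 ≡ 22·57·16 ≡ 56 (mod 61).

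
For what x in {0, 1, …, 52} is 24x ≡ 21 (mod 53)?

34

24⁻¹ ≡ 42 (mod 53) because 24·42 = 1008 = 19·53 + 1.
So x ≡ 42·21 = 882 ≡ 34 (mod 53).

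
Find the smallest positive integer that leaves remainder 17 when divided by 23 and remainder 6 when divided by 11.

17

x ≡ 6 (mod 11) gives x ∈ {6, 17}.
The first of these with x mod 23 = 17 is 17.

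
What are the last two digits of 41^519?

61

Successive squares of 41 mod 100: 41^1≡41, 41^2≡81, 41^4≡61, 41^8≡21, 41^16≡41, 41^32≡81, 41^64≡61, 41^128≡21, 41^256≡41, 41^512≡81.
519 = 1 + 2 + 4 + 512, so 41^519 ≡ 41·81·61·81 ≡ 61 (mod 100).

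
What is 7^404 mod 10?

1

Powers of 7 mod 10 repeat with period 4: 7, 9, 3, 1.
404 leaves remainder 0 on division by 4, so 7^404 ends in 1.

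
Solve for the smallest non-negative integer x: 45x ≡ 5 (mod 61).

34

The inverse of 45 mod 61 is 19 (since 45·19 = 855 ≡ 1).
So x ≡ 19·5 = 95 ≡ 34 (mod 61).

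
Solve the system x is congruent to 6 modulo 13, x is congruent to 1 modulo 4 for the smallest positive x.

45

x ≡ 1 (mod 4) gives x ∈ {1, 5, 9, 13, 17, 21, 25, 29, …}.
The first of these with x mod 13 = 6 is 45.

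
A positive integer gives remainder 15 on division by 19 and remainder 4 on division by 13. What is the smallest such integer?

x ≡ 4 (mod 13) gives x ∈ {4, 17, 30, 43, 56, 69, 82, 95, …}.
The first of these with x mod 19 = 15 is 186.

186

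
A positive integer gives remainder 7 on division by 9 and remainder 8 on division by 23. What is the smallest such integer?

169

x ≡ 7 (mod 9) gives x ∈ {7, 16, 25, 34, 43, 52, 61, 70, …}.
The first of these with x mod 23 = 8 is 169.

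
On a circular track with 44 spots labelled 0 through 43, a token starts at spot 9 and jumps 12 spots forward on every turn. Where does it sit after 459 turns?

17

459·12 = 5508.
Dividing 5508 by 44 gives quotient 125 and remainder 8.
(9 + 8) mod 44 = 17.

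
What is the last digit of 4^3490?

6

The units digit of 4^n cycles with period 2: 4, 6, …
3490 mod 2 = 0, so the last digit matches 4^2 = 6.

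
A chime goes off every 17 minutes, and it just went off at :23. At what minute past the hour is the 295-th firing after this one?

58

295·17 = 5015.
5015 mod 60 = 35 (since 83·60 = 4980).
(23 + 35) mod 60 = 58.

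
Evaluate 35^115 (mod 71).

26

Successive squares of 35 mod 71: 35^1≡35, 35^2≡18, 35^4≡40, 35^8≡38, 35^16≡24, 35^32≡8, 35^64≡64.
115 = 1 + 2 + 16 + 32 + 64, so 35^115 ≡ 35·18·24·8·64 ≡ 26 (mod 71).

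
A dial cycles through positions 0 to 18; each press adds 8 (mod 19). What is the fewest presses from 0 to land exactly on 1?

8·12 = 96 = 5·19 + 1, so 8⁻¹ ≡ 12 (mod 19).

12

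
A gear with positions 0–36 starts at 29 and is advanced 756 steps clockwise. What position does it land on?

8

756 − 20·37 = 16, so 756 ≡ 16 (mod 37).
(29 + 16) mod 37 = 8.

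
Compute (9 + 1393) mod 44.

38

1393 − 31·44 = 29, so 1393 ≡ 29 (mod 44).
(9 + 29) mod 44 = 38.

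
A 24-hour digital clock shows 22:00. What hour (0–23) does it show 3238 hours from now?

Dividing 3238 by 24 gives quotient 134 and remainder 22.
(22 + 22) mod 24 = 20.

20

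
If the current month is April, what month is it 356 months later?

356 − 29·12 = 8, so 356 ≡ 8 (mod 12).
April + 8 months → December.

December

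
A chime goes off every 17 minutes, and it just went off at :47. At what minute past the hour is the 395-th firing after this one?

395·17 = 6715.
6715 mod 60 = 55 (since 111·60 = 6660).
(47 + 55) mod 60 = 42.

42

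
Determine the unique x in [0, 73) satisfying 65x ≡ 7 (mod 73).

63

65⁻¹ ≡ 9 (mod 73) because 65·9 = 585 = 8·73 + 1.
So x ≡ 9·7 = 63 ≡ 63 (mod 73).
Check: 65·63 = 4095 = 56·73 + 7.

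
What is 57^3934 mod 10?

9

The units digit of 57^n cycles with period 4: 7, 9, 3, 1, …
3934 leaves remainder 2 on division by 4, so 57^3934 ends in 9.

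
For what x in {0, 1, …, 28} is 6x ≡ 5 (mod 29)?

The inverse of 6 mod 29 is 5 (since 6·5 = 30 ≡ 1).
Multiplying both sides by 5: x ≡ 5·5 = 25 ≡ 25 (mod 29).

25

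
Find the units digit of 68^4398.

Last digits of 8^n: 8, 4, 2, 6 (period 4).
4398 mod 4 = 2, so the last digit matches 8^2 = 4.

4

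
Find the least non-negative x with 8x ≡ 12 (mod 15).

9

The inverse of 8 mod 15 is 2 (since 8·2 = 16 ≡ 1).
So x ≡ 2·12 = 24 ≡ 9 (mod 15).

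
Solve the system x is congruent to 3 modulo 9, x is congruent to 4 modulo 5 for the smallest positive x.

39

Since 5·2 ≡ 1 (mod 9), take x = 4 + 5·((3−4)·2 mod 9) = 4 + 5·7 = 39.
Check: 39 mod 9 = 3, 39 mod 5 = 4.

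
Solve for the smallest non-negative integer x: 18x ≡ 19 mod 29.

22

18⁻¹ ≡ 21 (mod 29) because 18·21 = 378 = 13·29 + 1.
So x ≡ 21·19 = 399 ≡ 22 (mod 29).
Check: 18·22 = 396 = 13·29 + 19.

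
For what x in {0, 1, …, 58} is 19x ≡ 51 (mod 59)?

19⁻¹ ≡ 28 (mod 59) because 19·28 = 532 = 9·59 + 1.
So x ≡ 28·51 = 1428 ≡ 12 (mod 59).

12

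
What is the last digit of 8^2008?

Powers of 8 mod 10 repeat with period 4: 8, 4, 2, 6.
2008 mod 4 = 0, so the last digit matches 8^4 = 6.

6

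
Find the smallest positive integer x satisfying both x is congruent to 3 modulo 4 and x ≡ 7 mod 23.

7

x ≡ 3 (mod 4) gives x ∈ {3, 7}.
The first of these with x mod 23 = 7 is 7.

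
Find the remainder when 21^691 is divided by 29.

27

Successive squares of 21 mod 29: 21^1≡21, 21^2≡6, 21^4≡7, 21^8≡20, 21^16≡23, 21^32≡7, 21^64≡20, 21^128≡23, 21^256≡7, 21^512≡20.
691 = 1 + 2 + 16 + 32 + 128 + 512, so 21^691 ≡ 21·6·23·7·23·20 ≡ 27 (mod 29).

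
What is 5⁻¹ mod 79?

16

5·16 = 80 = 1·79 + 1, so 5⁻¹ ≡ 16 (mod 79).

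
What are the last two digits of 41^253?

By repeated squaring mod 100: 41^1≡41, 41^2≡81, 41^4≡61, 41^8≡21, 41^16≡41, 41^32≡81, 41^64≡61, 41^128≡21.
Since 253 = 1 + 4 + 8 + 16 + 32 + 64 + 128 in binary, 41^253 ≡ 41·61·21·41·81·61·21 ≡ 21 (mod 100).

21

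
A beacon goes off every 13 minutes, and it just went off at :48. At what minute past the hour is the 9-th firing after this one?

9·13 = 117.
117 mod 60 = 57 (since 1·60 = 60).
(48 + 57) mod 60 = 45.

45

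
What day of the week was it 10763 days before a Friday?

10763 mod 7 = 4 (since 1537·7 = 10759).
Friday − 4 days → Monday.

Monday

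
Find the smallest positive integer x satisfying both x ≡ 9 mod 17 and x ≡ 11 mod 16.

43

x ≡ 11 (mod 16) gives x ∈ {11, 27, 43}.
The first of these with x mod 17 = 9 is 43.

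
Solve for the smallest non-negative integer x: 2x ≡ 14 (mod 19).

7

The inverse of 2 mod 19 is 10 (since 2·10 = 20 ≡ 1).
So x ≡ 10·14 = 140 ≡ 7 (mod 19).
Check: 2·7 = 14 = 0·19 + 14.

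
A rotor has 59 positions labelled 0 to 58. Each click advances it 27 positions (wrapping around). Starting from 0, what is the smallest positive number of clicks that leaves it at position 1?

35

27·35 = 945 = 16·59 + 1, so 27⁻¹ ≡ 35 (mod 59).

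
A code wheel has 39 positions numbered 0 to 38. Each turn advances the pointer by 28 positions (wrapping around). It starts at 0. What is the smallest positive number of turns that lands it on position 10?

The inverse of 28 mod 39 is 7 (since 28·7 = 196 ≡ 1).
Multiplying both sides by 7: x ≡ 7·10 = 70 ≡ 31 (mod 39).
Check: 28·31 = 868 = 22·39 + 10.

31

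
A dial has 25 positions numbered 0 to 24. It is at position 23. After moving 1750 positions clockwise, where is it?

23

1750 − 70·25 = 0, so 1750 ≡ 0 (mod 25).
(23 + 0) mod 25 = 23.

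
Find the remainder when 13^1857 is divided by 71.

By repeated squaring mod 71: 13^1≡13, 13^2≡27, 13^4≡19, 13^8≡6, 13^16≡36, 13^32≡18, 13^64≡40, 13^128≡38, 13^256≡24, 13^512≡8, 13^1024≡64.
Since 1857 = 1 + 64 + 256 + 512 + 1024 in binary, 13^1857 ≡ 13·40·24·8·64 ≡ 44 (mod 71).

44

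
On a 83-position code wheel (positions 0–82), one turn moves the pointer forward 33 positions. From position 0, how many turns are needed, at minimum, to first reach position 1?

33·78 = 2574 = 31·83 + 1, so 33⁻¹ ≡ 78 (mod 83).

78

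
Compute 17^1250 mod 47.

Square-and-reduce mod 47: 17^1≡17, 17^2≡7, 17^4≡2, 17^8≡4, 17^16≡16, 17^32≡21, 17^64≡18, 17^128≡42, 17^256≡25, 17^512≡14, 17^1024≡8.
Since 1250 = 2 + 32 + 64 + 128 + 1024 in binary, 17^1250 ≡ 7·21·18·42·8 ≡ 4 (mod 47).

4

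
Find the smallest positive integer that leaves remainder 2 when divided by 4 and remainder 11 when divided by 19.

x ≡ 2 (mod 4) gives x ∈ {2, 6, 10, 14, 18, 22, 26, 30}.
The first of these with x mod 19 = 11 is 30.

30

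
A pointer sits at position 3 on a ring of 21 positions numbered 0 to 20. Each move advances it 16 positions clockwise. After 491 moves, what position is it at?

491·16 = 7856.
Dividing 7856 by 21 gives quotient 374 and remainder 2.
(3 + 2) mod 21 = 5.

5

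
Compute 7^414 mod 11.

3

By repeated squaring mod 11: 7^1≡7, 7^2≡5, 7^4≡3, 7^8≡9, 7^16≡4, 7^32≡5, 7^64≡3, 7^128≡9, 7^256≡4.
414 = 2 + 4 + 8 + 16 + 128 + 256, so 7^414 ≡ 5·3·9·4·9·4 ≡ 3 (mod 11).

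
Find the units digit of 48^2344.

6

Last digits of 8^n: 8, 4, 2, 6 (period 4).
2344 leaves remainder 0 on division by 4, so 48^2344 ends in 6.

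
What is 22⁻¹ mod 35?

35 = 1·22 + 13
22 = 1·13 + 9
13 = 1·9 + 4
9 = 2·4 + 1
4 = 4·1 + 0
Back-substituting gives 22·8 ≡ 1 (mod 35).

8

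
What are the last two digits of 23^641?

23

By repeated squaring mod 100: 23^1≡23, 23^2≡29, 23^4≡41, 23^8≡81, 23^16≡61, 23^32≡21, 23^64≡41, 23^128≡81, 23^256≡61, 23^512≡21.
Since 641 = 1 + 128 + 512 in binary, 23^641 ≡ 23·81·21 ≡ 23 (mod 100).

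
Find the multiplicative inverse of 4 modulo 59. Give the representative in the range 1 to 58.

15

4·15 = 60 = 1·59 + 1, so 4⁻¹ ≡ 15 (mod 59).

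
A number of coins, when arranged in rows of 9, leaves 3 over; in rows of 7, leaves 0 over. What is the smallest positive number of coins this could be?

21

x ≡ 0 (mod 7) gives x ∈ {0, 7, 14, 21}.
The first of these with x mod 9 = 3 is 21.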